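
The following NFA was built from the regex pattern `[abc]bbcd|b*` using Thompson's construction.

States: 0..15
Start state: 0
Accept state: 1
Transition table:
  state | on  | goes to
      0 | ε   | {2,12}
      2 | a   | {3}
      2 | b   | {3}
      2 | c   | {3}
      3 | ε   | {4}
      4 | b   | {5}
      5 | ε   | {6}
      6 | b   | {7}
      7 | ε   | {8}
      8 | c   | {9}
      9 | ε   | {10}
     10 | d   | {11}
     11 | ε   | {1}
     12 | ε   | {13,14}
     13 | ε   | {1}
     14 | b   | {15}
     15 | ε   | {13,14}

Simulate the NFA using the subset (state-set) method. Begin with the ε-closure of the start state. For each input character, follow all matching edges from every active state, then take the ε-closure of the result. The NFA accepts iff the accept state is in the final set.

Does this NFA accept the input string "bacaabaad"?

S₀ = ε-closure({0}) = {0,1,2,12,13,14}
'b' @ 1: {1,3,4,13,14,15}  ✓accept
'a' @ 2: {}  — no active states
rest 'caabaad' ignored (set empty)
final: {}; accept 1 not in set

Answer: REJECT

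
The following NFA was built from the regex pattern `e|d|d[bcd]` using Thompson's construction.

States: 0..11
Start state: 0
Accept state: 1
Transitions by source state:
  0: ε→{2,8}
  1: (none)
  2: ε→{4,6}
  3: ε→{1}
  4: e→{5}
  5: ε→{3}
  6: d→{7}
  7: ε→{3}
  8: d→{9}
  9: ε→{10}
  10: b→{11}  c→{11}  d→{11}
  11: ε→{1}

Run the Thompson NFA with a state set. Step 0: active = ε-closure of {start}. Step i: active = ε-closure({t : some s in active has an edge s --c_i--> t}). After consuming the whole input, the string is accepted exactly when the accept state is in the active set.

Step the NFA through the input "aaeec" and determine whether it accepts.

Answer: REJECT

Steps:
initial (ε-close {0}): {0,2,4,6,8}
'a' @ 1: {}  — no active states
rest 'aeec' ignored (set empty)
after full input: {}  (accept=1 not in)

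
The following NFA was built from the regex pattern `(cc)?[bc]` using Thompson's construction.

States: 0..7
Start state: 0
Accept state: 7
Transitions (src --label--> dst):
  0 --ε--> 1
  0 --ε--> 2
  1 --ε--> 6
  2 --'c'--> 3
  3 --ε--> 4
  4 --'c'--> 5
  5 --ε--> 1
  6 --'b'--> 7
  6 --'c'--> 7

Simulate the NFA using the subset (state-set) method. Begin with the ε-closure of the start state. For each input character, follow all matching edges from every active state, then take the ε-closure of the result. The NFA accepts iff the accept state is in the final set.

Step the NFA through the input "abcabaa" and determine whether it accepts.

Answer: REJECT

Trace:
start: ε-closure({0}) = {0,1,2,6}
'a' @ 1: {}  — state set empty
rest 'bcabaa' ignored (set empty)
after full input: {}  (accept=7 not in)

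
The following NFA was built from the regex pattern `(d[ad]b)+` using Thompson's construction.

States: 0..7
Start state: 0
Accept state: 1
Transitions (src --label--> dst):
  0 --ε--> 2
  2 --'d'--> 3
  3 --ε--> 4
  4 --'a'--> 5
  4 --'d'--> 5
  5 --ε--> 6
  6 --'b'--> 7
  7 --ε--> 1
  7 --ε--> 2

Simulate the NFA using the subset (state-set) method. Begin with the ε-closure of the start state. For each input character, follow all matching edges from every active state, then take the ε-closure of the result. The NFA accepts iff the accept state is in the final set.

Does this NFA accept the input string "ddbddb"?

initial (ε-close {0}): {0,2}
'd' @ 1: {3,4}
'd' @ 2: {5,6}
'b' @ 3: {1,2,7}  [accepting]
'd' @ 4: {3,4}
'd' @ 5: {5,6}
'b' @ 6: {1,2,7}  [accepting]
final: {1,2,7}; accept 1 in set

Answer: ACCEPT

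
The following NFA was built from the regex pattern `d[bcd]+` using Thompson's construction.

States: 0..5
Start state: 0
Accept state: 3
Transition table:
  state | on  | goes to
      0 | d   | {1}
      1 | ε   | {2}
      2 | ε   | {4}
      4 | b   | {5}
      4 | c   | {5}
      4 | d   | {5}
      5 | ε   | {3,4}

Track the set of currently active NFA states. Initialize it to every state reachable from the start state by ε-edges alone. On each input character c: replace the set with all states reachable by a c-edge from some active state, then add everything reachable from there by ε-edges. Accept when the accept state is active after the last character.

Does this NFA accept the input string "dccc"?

Answer: ACCEPT

Steps:
initial (ε-close {0}): {0}
'd' @ 1: {1,2,4}
'c' @ 2: {3,4,5}  ✓accept
'c' @ 3: {3,4,5}  ✓accept
'c' @ 4: {3,4,5}  ✓accept
end set {3,4,5} — state 3 in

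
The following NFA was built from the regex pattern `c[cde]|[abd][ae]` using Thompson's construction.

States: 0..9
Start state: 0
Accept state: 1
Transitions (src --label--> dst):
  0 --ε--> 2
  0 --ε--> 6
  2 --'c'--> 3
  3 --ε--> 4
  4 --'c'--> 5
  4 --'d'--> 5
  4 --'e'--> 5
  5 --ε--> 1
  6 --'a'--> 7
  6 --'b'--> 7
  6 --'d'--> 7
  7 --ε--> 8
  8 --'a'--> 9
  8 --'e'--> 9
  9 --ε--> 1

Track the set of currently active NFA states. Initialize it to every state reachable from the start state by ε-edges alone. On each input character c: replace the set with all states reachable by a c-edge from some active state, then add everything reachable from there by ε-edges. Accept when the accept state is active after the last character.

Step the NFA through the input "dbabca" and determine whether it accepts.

Answer: REJECT

Trace:
initial (ε-close {0}): {0,2,6}
'd' @ 1: {7,8}
'b' @ 2: {}  — no active states
rest 'abca' ignored (set empty)
end set {} — state 1 not in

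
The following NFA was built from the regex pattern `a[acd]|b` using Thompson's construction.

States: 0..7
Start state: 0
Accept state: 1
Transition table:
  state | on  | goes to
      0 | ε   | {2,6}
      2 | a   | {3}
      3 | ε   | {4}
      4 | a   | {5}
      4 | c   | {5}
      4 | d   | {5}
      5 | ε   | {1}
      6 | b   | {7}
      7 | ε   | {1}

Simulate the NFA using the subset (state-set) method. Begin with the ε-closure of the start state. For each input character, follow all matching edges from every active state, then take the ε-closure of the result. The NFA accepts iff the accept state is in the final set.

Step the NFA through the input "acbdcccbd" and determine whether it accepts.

Answer: REJECT

Trace:
start: ε-closure({0}) = {0,2,6}
'a' @ 1: {3,4}
'c' @ 2: {1,5}  [accepting]
'b' @ 3: {}  — dead — no transitions
rest 'dcccbd' ignored (set empty)
end set {} — state 1 not in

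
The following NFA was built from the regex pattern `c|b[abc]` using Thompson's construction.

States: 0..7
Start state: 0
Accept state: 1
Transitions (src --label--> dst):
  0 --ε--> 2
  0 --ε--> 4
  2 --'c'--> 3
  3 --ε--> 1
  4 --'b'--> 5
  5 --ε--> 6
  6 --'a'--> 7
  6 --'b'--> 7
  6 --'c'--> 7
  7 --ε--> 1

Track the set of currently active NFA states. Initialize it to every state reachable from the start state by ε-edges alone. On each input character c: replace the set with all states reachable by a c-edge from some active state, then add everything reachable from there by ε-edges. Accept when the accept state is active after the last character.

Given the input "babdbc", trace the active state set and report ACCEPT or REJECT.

start: ε-closure({0}) = {0,2,4}
'b' @ 1: {5,6}
'a' @ 2: {1,7}  (accept∈set)
'b' @ 3: {}  — dead — no transitions
rest 'dbc' ignored (set empty)
final: {}; accept 1 not in set

Answer: REJECT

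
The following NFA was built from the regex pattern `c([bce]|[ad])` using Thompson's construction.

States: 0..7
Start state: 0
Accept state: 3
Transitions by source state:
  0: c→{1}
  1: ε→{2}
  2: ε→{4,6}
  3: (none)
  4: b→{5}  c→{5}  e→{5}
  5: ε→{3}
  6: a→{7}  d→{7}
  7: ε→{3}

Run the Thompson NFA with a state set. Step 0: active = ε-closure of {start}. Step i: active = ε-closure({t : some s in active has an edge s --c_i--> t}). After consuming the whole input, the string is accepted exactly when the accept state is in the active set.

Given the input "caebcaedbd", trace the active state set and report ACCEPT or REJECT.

Answer: REJECT

Trace:
start: ε-closure({0}) = {0}
'c' @ 1: {1,2,4,6}
'a' @ 2: {3,7}  (accept∈set)
'e' @ 3: {}  — no active states
rest 'bcaedbd' ignored (set empty)
final: {}; accept 3 not in set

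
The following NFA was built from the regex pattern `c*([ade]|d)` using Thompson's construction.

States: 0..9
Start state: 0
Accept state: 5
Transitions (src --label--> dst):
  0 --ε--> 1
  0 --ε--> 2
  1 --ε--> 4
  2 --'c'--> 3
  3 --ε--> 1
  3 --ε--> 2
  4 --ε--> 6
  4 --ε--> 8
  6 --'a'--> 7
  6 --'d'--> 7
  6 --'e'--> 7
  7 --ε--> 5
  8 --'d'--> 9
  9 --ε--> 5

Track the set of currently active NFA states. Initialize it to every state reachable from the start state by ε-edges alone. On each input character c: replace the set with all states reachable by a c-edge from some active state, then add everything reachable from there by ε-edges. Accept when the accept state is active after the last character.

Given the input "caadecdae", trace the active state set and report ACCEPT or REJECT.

Answer: REJECT

Trace:
initial (ε-close {0}): {0,1,2,4,6,8}
'c' @ 1: {1,2,3,4,6,8}
'a' @ 2: {5,7}  (accept∈set)
'a' @ 3: {}  — dead — no transitions
rest 'decdae' ignored (set empty)
final: {}; accept 5 not in set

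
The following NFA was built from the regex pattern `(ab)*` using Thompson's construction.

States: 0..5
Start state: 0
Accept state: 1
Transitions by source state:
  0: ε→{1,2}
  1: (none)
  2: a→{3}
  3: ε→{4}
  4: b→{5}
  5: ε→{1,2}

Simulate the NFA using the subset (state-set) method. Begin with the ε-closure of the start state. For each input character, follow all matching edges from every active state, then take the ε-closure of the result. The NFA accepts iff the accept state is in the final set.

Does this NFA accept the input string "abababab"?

Answer: ACCEPT

Trace:
initial (ε-close {0}): {0,1,2}
'a' @ 1: {3,4}
'b' @ 2: {1,2,5}  ✓accept
'a' @ 3: {3,4}
'b' @ 4: {1,2,5}  ✓accept
'a' @ 5: {3,4}
'b' @ 6: {1,2,5}  ✓accept
'a' @ 7: {3,4}
'b' @ 8: {1,2,5}  ✓accept
final: {1,2,5}; accept 1 in set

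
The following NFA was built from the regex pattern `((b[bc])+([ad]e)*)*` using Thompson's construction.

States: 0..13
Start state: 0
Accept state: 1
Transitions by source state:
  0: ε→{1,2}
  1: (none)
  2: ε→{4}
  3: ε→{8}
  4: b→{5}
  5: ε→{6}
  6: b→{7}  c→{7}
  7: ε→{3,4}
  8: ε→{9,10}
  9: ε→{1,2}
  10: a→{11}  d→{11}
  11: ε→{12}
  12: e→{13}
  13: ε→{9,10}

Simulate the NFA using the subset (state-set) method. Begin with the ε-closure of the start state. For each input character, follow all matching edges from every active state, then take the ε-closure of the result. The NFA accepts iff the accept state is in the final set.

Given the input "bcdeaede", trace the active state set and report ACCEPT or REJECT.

start: ε-closure({0}) = {0,1,2,4}
'b' @ 1: {5,6}
'c' @ 2: {1,2,3,4,7,8,9,10}  (accept∈set)
'd' @ 3: {11,12}
'e' @ 4: {1,2,4,9,10,13}  (accept∈set)
'a' @ 5: {11,12}
'e' @ 6: {1,2,4,9,10,13}  (accept∈set)
'd' @ 7: {11,12}
'e' @ 8: {1,2,4,9,10,13}  (accept∈set)
final: {1,2,4,9,10,13}; accept 1 in set

Answer: ACCEPT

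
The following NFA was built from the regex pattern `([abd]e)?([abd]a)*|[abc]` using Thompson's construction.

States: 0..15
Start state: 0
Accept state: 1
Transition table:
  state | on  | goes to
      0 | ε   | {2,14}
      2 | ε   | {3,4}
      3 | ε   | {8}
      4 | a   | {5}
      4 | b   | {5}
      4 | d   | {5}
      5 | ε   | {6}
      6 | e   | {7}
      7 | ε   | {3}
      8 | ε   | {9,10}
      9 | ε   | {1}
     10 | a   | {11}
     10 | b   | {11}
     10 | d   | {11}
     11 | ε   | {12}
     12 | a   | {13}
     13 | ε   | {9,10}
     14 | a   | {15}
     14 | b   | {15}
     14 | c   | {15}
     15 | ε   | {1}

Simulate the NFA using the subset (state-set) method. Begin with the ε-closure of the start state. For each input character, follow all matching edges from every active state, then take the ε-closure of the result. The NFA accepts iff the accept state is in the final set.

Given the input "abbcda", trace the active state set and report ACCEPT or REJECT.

Answer: REJECT

Trace:
initial (ε-close {0}): {0,1,2,3,4,8,9,10,14}
'a' @ 1: {1,5,6,11,12,15}  [accepting]
'b' @ 2: {}  — dead — no transitions
rest 'bcda' ignored (set empty)
end set {} — state 1 not in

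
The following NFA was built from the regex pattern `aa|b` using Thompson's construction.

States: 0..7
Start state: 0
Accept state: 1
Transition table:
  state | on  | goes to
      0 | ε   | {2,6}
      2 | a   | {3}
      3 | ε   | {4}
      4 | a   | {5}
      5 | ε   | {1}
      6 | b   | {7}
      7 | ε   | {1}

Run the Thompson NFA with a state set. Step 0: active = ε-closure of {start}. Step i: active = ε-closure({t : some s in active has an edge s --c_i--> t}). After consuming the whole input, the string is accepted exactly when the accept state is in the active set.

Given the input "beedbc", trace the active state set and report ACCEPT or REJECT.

initial (ε-close {0}): {0,2,6}
'b' @ 1: {1,7}  [accepting]
'e' @ 2: {}  — no active states
rest 'edbc' ignored (set empty)
end set {} — state 1 not in

Answer: REJECT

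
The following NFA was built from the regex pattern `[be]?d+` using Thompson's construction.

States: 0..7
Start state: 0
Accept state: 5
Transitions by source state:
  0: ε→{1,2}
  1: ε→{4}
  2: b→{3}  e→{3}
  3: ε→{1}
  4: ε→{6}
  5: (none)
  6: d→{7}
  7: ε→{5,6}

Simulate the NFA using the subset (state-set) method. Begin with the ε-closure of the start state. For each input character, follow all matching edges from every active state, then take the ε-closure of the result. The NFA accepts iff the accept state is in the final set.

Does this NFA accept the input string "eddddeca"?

Answer: REJECT

Trace:
start: ε-closure({0}) = {0,1,2,4,6}
'e' @ 1: {1,3,4,6}
'd' @ 2: {5,6,7}  ✓accept
'd' @ 3: {5,6,7}  ✓accept
'd' @ 4: {5,6,7}  ✓accept
'd' @ 5: {5,6,7}  ✓accept
'e' @ 6: {}  — state set empty
rest 'ca' ignored (set empty)
final: {}; accept 5 not in set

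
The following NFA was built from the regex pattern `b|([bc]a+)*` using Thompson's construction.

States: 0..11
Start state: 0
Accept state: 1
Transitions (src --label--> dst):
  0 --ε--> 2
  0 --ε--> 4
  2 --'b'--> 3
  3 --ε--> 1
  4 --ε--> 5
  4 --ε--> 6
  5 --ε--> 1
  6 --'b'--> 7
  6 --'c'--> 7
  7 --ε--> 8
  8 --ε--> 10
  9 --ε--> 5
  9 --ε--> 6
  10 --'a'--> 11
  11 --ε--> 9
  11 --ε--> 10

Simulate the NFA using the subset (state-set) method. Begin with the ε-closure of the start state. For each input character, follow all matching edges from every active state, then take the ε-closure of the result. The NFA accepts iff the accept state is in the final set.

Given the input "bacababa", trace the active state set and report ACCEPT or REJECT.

initial (ε-close {0}): {0,1,2,4,5,6}
'b' @ 1: {1,3,7,8,10}  [accepting]
'a' @ 2: {1,5,6,9,10,11}  [accepting]
'c' @ 3: {7,8,10}
'a' @ 4: {1,5,6,9,10,11}  [accepting]
'b' @ 5: {7,8,10}
'a' @ 6: {1,5,6,9,10,11}  [accepting]
'b' @ 7: {7,8,10}
'a' @ 8: {1,5,6,9,10,11}  [accepting]
end set {1,5,6,9,10,11} — state 1 in

Answer: ACCEPT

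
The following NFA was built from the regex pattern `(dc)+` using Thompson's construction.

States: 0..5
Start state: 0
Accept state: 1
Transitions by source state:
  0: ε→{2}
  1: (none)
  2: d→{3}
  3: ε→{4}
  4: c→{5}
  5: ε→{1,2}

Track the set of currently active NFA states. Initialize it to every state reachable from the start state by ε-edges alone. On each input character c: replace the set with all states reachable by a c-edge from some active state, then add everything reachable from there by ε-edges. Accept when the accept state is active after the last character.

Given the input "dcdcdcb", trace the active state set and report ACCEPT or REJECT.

S₀ = ε-closure({0}) = {0,2}
'd' @ 1: {3,4}
'c' @ 2: {1,2,5}  [accepting]
'd' @ 3: {3,4}
'c' @ 4: {1,2,5}  [accepting]
'd' @ 5: {3,4}
'c' @ 6: {1,2,5}  [accepting]
'b' @ 7: {}  — state set empty
final: {}; accept 1 not in set

Answer: REJECT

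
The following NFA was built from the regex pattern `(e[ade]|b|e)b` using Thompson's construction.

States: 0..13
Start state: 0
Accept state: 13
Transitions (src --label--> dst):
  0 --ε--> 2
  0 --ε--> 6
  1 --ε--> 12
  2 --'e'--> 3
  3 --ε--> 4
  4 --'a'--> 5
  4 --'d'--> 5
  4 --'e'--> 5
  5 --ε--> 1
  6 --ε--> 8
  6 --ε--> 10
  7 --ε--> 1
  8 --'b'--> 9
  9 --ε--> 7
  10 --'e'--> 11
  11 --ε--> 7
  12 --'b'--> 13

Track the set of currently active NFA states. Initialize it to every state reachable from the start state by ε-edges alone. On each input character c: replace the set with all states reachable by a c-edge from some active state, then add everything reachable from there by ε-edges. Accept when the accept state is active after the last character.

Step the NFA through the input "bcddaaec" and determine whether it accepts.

start: ε-closure({0}) = {0,2,6,8,10}
'b' @ 1: {1,7,9,12}
'c' @ 2: {}  — state set empty
rest 'ddaaec' ignored (set empty)
after full input: {}  (accept=13 not in)

Answer: REJECT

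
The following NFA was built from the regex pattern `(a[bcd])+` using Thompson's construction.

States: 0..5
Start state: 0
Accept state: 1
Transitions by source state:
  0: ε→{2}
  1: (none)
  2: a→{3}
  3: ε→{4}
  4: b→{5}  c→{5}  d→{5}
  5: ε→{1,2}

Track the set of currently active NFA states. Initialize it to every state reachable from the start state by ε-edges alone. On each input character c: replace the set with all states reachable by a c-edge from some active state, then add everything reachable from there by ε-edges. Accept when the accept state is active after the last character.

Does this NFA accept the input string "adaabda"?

S₀ = ε-closure({0}) = {0,2}
'a' @ 1: {3,4}
'd' @ 2: {1,2,5}  (accept∈set)
'a' @ 3: {3,4}
'a' @ 4: {}  — dead — no transitions
rest 'bda' ignored (set empty)
final: {}; accept 1 not in set

Answer: REJECT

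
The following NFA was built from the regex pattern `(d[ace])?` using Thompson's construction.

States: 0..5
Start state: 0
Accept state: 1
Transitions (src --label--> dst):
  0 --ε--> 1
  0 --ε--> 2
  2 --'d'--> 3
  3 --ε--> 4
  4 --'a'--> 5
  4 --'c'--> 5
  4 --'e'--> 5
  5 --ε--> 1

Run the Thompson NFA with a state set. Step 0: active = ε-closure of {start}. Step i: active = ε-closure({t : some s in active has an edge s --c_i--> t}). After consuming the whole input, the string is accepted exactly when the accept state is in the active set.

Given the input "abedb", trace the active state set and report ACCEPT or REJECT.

Answer: REJECT

Derivation:
S₀ = ε-closure({0}) = {0,1,2}
'a' @ 1: {}  — state set empty
rest 'bedb' ignored (set empty)
after full input: {}  (accept=1 not in)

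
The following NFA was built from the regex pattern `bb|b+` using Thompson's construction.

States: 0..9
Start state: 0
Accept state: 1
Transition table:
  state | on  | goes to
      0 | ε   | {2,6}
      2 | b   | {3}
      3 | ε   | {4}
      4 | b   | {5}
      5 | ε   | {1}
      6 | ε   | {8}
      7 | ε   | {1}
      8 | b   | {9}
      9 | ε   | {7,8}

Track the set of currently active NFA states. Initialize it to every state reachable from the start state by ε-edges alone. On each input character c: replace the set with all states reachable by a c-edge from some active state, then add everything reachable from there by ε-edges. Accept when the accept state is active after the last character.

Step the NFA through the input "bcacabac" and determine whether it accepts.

Answer: REJECT

Derivation:
S₀ = ε-closure({0}) = {0,2,6,8}
'b' @ 1: {1,3,4,7,8,9}  ✓accept
'c' @ 2: {}  — dead — no transitions
rest 'acabac' ignored (set empty)
final: {}; accept 1 not in set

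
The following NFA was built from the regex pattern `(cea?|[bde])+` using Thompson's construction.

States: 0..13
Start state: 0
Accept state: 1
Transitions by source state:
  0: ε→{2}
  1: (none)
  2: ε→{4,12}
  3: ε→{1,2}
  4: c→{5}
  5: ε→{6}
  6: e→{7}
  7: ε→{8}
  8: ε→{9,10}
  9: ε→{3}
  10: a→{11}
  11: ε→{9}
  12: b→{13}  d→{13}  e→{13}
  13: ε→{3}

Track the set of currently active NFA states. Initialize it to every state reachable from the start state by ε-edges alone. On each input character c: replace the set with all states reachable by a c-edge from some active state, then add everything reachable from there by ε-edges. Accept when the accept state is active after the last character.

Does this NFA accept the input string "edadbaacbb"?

Answer: REJECT

Steps:
initial (ε-close {0}): {0,2,4,12}
'e' @ 1: {1,2,3,4,12,13}  (accept∈set)
'd' @ 2: {1,2,3,4,12,13}  (accept∈set)
'a' @ 3: {}  — no active states
rest 'dbaacbb' ignored (set empty)
final: {}; accept 1 not in set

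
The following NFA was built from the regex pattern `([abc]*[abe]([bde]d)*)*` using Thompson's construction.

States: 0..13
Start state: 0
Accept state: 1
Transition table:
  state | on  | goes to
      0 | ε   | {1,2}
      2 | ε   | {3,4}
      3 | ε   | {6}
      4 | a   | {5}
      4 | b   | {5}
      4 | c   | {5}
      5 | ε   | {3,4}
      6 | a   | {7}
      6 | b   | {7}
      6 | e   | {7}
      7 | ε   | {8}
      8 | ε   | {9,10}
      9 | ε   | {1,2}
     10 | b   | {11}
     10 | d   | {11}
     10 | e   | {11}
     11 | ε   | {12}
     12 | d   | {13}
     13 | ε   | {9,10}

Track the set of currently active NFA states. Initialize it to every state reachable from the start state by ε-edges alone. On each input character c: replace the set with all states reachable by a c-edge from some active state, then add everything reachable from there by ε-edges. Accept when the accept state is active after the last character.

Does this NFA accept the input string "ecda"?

Answer: REJECT

Trace:
initial (ε-close {0}): {0,1,2,3,4,6}
'e' @ 1: {1,2,3,4,6,7,8,9,10}  [accepting]
'c' @ 2: {3,4,5,6}
'd' @ 3: {}  — no active states
rest 'a' ignored (set empty)
after full input: {}  (accept=1 not in)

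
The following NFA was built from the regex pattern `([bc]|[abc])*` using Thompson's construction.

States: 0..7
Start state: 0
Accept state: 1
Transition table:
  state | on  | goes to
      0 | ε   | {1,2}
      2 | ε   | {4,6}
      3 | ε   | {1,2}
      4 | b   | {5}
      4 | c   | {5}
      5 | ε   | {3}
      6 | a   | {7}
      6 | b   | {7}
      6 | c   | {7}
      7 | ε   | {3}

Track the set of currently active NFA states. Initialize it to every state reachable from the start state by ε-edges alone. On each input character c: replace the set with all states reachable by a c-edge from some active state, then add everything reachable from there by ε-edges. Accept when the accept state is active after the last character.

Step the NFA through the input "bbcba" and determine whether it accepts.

Answer: ACCEPT

Derivation:
initial (ε-close {0}): {0,1,2,4,6}
'b' @ 1: {1,2,3,4,5,6,7}  [accepting]
'b' @ 2: {1,2,3,4,5,6,7}  [accepting]
'c' @ 3: {1,2,3,4,5,6,7}  [accepting]
'b' @ 4: {1,2,3,4,5,6,7}  [accepting]
'a' @ 5: {1,2,3,4,6,7}  [accepting]
after full input: {1,2,3,4,6,7}  (accept=1 in)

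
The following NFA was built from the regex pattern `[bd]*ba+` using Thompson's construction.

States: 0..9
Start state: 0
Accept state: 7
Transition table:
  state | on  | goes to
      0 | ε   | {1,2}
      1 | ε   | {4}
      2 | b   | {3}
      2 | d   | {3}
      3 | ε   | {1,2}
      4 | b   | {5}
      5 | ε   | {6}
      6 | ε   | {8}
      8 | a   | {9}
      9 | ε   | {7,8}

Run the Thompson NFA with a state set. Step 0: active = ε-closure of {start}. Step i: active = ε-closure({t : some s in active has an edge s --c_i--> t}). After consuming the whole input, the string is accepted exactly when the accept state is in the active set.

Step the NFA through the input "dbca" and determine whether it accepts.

Answer: REJECT

Steps:
S₀ = ε-closure({0}) = {0,1,2,4}
'd' @ 1: {1,2,3,4}
'b' @ 2: {1,2,3,4,5,6,8}
'c' @ 3: {}  — no active states
rest 'a' ignored (set empty)
final: {}; accept 7 not in set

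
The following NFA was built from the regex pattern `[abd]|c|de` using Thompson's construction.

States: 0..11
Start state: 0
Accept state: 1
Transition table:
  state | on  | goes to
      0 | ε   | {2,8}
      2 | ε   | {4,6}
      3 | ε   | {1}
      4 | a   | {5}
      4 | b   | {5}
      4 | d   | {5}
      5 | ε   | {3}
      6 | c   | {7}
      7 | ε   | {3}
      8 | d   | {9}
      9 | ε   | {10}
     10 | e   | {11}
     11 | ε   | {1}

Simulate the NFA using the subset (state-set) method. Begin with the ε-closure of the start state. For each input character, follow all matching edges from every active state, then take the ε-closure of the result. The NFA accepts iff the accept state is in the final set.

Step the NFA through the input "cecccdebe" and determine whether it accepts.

start: ε-closure({0}) = {0,2,4,6,8}
'c' @ 1: {1,3,7}  [accepting]
'e' @ 2: {}  — dead — no transitions
rest 'cccdebe' ignored (set empty)
final: {}; accept 1 not in set

Answer: REJECT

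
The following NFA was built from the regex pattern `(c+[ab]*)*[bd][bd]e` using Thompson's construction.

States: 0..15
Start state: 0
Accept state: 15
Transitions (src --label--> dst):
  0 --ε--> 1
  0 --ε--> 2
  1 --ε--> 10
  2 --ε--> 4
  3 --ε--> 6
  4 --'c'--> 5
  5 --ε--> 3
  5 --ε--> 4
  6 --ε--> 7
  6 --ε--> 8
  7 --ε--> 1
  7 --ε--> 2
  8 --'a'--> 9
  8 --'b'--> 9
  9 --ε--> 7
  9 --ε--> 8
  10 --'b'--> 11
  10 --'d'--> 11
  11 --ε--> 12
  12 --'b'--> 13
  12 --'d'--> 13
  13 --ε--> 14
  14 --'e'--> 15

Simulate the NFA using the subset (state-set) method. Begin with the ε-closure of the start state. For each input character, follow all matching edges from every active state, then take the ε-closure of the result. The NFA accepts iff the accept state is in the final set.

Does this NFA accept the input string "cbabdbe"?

Answer: ACCEPT

Steps:
start: ε-closure({0}) = {0,1,2,4,10}
'c' @ 1: {1,2,3,4,5,6,7,8,10}
'b' @ 2: {1,2,4,7,8,9,10,11,12}
'a' @ 3: {1,2,4,7,8,9,10}
'b' @ 4: {1,2,4,7,8,9,10,11,12}
'd' @ 5: {11,12,13,14}
'b' @ 6: {13,14}
'e' @ 7: {15}  (accept∈set)
end set {15} — state 15 in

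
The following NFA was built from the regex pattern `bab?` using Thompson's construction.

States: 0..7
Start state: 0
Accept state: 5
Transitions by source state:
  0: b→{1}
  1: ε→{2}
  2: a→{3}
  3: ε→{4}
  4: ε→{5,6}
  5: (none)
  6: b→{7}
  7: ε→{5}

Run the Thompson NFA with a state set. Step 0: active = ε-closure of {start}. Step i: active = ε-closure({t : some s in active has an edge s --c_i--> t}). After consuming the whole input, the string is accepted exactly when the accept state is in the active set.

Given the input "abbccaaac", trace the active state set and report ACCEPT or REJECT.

initial (ε-close {0}): {0}
'a' @ 1: {}  — no active states
rest 'bbccaaac' ignored (set empty)
end set {} — state 5 not in

Answer: REJECT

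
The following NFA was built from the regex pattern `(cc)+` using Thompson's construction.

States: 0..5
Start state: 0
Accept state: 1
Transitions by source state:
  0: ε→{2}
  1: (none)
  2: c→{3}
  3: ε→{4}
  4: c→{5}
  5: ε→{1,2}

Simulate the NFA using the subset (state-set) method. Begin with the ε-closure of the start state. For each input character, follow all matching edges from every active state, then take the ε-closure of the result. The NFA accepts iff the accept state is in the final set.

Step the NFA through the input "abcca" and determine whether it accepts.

start: ε-closure({0}) = {0,2}
'a' @ 1: {}  — state set empty
rest 'bcca' ignored (set empty)
final: {}; accept 1 not in set

Answer: REJECT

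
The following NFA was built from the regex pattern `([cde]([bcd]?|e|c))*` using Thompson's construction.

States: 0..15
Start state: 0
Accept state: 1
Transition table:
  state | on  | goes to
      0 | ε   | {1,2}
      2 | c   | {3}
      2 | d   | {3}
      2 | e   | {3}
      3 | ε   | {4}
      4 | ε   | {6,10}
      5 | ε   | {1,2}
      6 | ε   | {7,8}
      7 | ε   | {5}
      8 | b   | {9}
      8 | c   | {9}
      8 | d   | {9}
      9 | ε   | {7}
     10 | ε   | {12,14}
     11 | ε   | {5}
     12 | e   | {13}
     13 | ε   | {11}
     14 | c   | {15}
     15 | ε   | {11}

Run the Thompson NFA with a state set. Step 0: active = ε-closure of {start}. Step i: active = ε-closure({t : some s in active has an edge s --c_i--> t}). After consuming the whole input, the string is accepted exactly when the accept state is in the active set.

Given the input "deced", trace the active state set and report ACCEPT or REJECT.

initial (ε-close {0}): {0,1,2}
'd' @ 1: {1,2,3,4,5,6,7,8,10,12,14}  (accept∈set)
'e' @ 2: {1,2,3,4,5,6,7,8,10,11,12,13,14}  (accept∈set)
'c' @ 3: {1,2,3,4,5,6,7,8,9,10,11,12,14,15}  (accept∈set)
'e' @ 4: {1,2,3,4,5,6,7,8,10,11,12,13,14}  (accept∈set)
'd' @ 5: {1,2,3,4,5,6,7,8,9,10,12,14}  (accept∈set)
after full input: {1,2,3,4,5,6,7,8,9,10,12,14}  (accept=1 in)

Answer: ACCEPT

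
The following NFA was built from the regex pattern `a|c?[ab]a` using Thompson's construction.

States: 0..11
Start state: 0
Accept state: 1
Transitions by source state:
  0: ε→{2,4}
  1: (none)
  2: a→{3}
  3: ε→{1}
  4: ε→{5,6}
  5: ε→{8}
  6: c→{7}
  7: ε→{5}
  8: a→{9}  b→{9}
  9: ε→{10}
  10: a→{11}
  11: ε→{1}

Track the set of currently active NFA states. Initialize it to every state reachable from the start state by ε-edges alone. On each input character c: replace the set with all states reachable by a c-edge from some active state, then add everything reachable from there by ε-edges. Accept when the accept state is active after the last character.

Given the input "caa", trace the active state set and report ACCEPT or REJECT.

initial (ε-close {0}): {0,2,4,5,6,8}
'c' @ 1: {5,7,8}
'a' @ 2: {9,10}
'a' @ 3: {1,11}  ✓accept
after full input: {1,11}  (accept=1 in)

Answer: ACCEPT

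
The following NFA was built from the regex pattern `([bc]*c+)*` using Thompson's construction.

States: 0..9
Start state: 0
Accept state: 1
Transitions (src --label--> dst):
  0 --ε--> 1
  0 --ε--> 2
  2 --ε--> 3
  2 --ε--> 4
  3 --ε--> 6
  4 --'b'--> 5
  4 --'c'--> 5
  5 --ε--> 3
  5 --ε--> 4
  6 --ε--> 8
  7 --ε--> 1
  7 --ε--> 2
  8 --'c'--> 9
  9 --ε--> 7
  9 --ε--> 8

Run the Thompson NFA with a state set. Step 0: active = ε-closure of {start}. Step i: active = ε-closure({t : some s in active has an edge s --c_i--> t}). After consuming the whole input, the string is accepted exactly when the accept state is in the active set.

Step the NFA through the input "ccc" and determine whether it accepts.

S₀ = ε-closure({0}) = {0,1,2,3,4,6,8}
'c' @ 1: {1,2,3,4,5,6,7,8,9}  (accept∈set)
'c' @ 2: {1,2,3,4,5,6,7,8,9}  (accept∈set)
'c' @ 3: {1,2,3,4,5,6,7,8,9}  (accept∈set)
after full input: {1,2,3,4,5,6,7,8,9}  (accept=1 in)

Answer: ACCEPT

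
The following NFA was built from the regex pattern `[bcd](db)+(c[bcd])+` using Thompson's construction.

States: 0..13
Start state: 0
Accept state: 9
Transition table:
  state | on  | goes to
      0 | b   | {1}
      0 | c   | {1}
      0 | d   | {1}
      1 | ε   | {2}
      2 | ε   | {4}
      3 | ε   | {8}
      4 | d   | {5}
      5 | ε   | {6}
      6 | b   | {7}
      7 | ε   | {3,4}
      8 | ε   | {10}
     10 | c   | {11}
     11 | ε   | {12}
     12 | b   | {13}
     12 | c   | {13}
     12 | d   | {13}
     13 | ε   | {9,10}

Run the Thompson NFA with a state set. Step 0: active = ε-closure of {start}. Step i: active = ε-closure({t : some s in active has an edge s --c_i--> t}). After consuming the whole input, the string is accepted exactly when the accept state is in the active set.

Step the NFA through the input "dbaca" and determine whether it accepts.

initial (ε-close {0}): {0}
'd' @ 1: {1,2,4}
'b' @ 2: {}  — dead — no transitions
rest 'aca' ignored (set empty)
after full input: {}  (accept=9 not in)

Answer: REJECT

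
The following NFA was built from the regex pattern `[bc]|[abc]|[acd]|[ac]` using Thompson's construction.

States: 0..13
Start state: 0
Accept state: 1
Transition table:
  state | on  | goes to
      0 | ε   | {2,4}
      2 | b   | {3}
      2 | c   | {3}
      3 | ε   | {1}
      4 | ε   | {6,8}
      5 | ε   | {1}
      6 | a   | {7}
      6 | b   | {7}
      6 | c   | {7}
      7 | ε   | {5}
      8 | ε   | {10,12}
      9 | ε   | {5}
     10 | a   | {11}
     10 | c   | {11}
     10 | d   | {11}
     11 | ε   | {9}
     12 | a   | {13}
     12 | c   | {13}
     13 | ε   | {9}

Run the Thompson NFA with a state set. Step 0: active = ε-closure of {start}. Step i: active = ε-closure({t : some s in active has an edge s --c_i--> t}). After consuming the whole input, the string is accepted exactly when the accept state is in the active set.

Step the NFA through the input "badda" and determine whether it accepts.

Answer: REJECT

Derivation:
S₀ = ε-closure({0}) = {0,2,4,6,8,10,12}
'b' @ 1: {1,3,5,7}  ✓accept
'a' @ 2: {}  — dead — no transitions
rest 'dda' ignored (set empty)
after full input: {}  (accept=1 not in)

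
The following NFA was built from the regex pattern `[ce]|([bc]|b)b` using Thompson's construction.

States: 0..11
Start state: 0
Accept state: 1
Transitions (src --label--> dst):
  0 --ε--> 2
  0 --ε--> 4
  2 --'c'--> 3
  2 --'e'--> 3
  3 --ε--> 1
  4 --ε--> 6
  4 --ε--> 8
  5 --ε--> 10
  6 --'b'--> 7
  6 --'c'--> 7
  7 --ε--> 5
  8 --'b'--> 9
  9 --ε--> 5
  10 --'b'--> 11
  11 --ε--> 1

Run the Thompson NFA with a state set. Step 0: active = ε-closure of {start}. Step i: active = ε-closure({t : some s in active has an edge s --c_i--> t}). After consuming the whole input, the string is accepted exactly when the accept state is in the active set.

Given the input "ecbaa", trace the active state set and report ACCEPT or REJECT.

start: ε-closure({0}) = {0,2,4,6,8}
'e' @ 1: {1,3}  (accept∈set)
'c' @ 2: {}  — dead — no transitions
rest 'baa' ignored (set empty)
final: {}; accept 1 not in set

Answer: REJECT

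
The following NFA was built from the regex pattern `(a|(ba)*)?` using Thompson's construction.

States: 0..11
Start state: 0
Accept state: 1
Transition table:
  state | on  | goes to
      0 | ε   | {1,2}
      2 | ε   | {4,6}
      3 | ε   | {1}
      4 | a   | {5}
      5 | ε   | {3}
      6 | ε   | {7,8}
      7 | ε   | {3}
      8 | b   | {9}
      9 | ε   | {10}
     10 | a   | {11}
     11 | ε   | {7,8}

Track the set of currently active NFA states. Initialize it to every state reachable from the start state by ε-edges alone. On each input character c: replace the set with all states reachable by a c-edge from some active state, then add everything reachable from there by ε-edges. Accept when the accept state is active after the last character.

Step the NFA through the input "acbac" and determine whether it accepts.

Answer: REJECT

Steps:
S₀ = ε-closure({0}) = {0,1,2,3,4,6,7,8}
'a' @ 1: {1,3,5}  [accepting]
'c' @ 2: {}  — state set empty
rest 'bac' ignored (set empty)
after full input: {}  (accept=1 not in)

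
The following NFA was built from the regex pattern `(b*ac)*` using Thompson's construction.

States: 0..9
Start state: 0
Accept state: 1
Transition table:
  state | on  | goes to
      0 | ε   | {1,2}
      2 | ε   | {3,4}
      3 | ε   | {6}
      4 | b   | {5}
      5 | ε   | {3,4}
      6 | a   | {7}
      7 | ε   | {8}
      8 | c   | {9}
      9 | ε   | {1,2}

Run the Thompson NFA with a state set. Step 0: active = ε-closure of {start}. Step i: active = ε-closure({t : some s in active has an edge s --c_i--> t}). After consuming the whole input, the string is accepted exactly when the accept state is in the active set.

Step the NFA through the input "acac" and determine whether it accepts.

Answer: ACCEPT

Steps:
initial (ε-close {0}): {0,1,2,3,4,6}
'a' @ 1: {7,8}
'c' @ 2: {1,2,3,4,6,9}  (accept∈set)
'a' @ 3: {7,8}
'c' @ 4: {1,2,3,4,6,9}  (accept∈set)
end set {1,2,3,4,6,9} — state 1 in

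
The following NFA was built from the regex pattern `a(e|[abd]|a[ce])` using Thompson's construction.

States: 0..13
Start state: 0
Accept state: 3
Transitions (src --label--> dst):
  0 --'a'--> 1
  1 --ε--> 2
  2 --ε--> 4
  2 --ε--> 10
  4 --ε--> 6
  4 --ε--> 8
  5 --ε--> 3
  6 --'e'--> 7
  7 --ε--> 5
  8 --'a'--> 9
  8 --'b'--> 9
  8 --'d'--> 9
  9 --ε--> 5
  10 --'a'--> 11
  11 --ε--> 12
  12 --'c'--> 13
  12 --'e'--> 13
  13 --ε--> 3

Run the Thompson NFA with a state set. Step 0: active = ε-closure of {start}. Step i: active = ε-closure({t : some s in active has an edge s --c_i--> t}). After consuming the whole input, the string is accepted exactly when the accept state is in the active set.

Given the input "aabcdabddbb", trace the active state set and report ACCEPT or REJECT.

start: ε-closure({0}) = {0}
'a' @ 1: {1,2,4,6,8,10}
'a' @ 2: {3,5,9,11,12}  [accepting]
'b' @ 3: {}  — state set empty
rest 'cdabddbb' ignored (set empty)
end set {} — state 3 not in

Answer: REJECT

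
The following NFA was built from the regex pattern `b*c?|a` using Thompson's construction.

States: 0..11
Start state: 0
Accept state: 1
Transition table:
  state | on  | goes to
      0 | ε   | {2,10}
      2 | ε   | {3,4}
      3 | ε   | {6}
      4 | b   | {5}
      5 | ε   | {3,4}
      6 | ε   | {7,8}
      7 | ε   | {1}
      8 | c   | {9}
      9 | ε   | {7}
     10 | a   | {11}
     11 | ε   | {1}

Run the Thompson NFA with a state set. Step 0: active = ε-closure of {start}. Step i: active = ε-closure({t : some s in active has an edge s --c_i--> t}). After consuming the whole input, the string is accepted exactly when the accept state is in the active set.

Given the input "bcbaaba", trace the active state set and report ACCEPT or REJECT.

Answer: REJECT

Steps:
initial (ε-close {0}): {0,1,2,3,4,6,7,8,10}
'b' @ 1: {1,3,4,5,6,7,8}  (accept∈set)
'c' @ 2: {1,7,9}  (accept∈set)
'b' @ 3: {}  — no active states
rest 'aaba' ignored (set empty)
final: {}; accept 1 not in set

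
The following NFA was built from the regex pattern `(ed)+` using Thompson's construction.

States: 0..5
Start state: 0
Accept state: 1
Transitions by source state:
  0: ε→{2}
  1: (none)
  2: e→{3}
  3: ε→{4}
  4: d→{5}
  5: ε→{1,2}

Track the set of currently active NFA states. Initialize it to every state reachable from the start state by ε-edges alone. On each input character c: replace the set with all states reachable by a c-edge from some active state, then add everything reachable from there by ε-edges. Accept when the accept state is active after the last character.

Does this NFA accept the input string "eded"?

initial (ε-close {0}): {0,2}
'e' @ 1: {3,4}
'd' @ 2: {1,2,5}  ✓accept
'e' @ 3: {3,4}
'd' @ 4: {1,2,5}  ✓accept
final: {1,2,5}; accept 1 in set

Answer: ACCEPT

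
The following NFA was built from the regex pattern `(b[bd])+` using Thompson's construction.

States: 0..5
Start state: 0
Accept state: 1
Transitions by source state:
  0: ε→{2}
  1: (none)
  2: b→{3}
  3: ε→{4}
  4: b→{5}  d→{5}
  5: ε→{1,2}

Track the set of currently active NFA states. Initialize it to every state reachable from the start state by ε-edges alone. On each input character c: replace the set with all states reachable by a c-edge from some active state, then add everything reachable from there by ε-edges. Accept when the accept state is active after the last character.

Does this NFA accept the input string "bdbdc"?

initial (ε-close {0}): {0,2}
'b' @ 1: {3,4}
'd' @ 2: {1,2,5}  (accept∈set)
'b' @ 3: {3,4}
'd' @ 4: {1,2,5}  (accept∈set)
'c' @ 5: {}  — no active states
end set {} — state 1 not in

Answer: REJECT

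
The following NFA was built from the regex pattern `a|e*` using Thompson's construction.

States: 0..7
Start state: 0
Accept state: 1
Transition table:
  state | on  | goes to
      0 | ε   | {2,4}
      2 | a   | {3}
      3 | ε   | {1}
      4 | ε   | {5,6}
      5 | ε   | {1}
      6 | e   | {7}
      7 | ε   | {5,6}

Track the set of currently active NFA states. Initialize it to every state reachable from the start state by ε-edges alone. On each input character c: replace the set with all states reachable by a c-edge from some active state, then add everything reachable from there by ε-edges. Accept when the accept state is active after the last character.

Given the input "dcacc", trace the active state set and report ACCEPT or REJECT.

initial (ε-close {0}): {0,1,2,4,5,6}
'd' @ 1: {}  — no active states
rest 'cacc' ignored (set empty)
final: {}; accept 1 not in set

Answer: REJECT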